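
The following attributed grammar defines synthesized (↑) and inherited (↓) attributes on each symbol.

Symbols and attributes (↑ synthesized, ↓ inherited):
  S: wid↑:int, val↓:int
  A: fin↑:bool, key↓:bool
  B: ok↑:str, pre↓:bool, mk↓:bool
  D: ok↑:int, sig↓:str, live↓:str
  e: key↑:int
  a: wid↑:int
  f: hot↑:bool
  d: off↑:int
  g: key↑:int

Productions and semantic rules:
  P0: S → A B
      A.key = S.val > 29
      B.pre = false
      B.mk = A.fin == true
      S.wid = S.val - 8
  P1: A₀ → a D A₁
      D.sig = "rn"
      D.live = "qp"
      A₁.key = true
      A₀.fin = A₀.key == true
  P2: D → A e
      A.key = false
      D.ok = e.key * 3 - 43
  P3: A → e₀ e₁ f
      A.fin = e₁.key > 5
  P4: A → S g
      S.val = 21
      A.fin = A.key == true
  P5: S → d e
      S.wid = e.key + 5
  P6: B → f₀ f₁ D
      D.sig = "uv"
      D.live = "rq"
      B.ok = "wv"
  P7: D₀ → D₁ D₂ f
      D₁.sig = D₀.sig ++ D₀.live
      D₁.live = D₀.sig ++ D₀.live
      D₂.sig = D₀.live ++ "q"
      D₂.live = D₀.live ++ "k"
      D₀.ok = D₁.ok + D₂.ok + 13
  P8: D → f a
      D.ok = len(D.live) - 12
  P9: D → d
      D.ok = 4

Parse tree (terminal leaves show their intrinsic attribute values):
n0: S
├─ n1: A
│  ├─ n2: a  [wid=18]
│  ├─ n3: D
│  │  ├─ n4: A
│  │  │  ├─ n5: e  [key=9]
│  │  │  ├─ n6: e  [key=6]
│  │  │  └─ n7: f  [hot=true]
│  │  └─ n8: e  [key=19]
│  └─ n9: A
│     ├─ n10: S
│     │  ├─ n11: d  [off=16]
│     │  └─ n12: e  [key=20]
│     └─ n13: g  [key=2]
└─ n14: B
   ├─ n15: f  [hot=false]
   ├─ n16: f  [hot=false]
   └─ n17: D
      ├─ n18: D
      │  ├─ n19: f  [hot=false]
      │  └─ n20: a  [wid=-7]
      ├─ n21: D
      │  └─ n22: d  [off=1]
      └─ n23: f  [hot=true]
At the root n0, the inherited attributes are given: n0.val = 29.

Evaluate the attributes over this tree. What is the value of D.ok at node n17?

1. n0.val = 29  [given at root]
2. n1.key = false  [S.val > 29]
3. n2.wid = 18  [terminal]
4. n3.sig = "rn"  ["rn"]
5. n3.live = "qp"  ["qp"]
6. n4.key = false  [false]
7. n5.key = 9  [terminal]
8. n6.key = 6  [terminal]
9. n7.hot = true  [terminal]
10. n4.fin = true  [e₁.key > 5]
11. n8.key = 19  [terminal]
12. n3.ok = 14  [e.key * 3 - 43]
13. n9.key = true  [true]
14. n10.val = 21  [21]
15. n11.off = 16  [terminal]
16. n12.key = 20  [terminal]
17. n10.wid = 25  [e.key + 5]
18. n13.key = 2  [terminal]
19. n9.fin = true  [A.key == true]
20. n1.fin = false  [A₀.key == true]
21. n14.pre = false  [false]
22. n14.mk = false  [A.fin == true]
23. n15.hot = false  [terminal]
24. n16.hot = false  [terminal]
25. n17.sig = "uv"  ["uv"]
26. n17.live = "rq"  ["rq"]
27. n18.sig = "uvrq"  [D₀.sig ++ D₀.live]
28. n18.live = "uvrq"  [D₀.sig ++ D₀.live]
29. n19.hot = false  [terminal]
30. n20.wid = -7  [terminal]
31. n18.ok = -8  [len(D.live) - 12]
32. n21.sig = "rqq"  [D₀.live ++ "q"]
33. n21.live = "rqk"  [D₀.live ++ "k"]
34. n22.off = 1  [terminal]
35. n21.ok = 4  [4]
36. n23.hot = true  [terminal]
37. n17.ok = 9  [D₁.ok + D₂.ok + 13]
38. n14.ok = "wv"  ["wv"]
39. n0.wid = 21  [S.val - 8]

9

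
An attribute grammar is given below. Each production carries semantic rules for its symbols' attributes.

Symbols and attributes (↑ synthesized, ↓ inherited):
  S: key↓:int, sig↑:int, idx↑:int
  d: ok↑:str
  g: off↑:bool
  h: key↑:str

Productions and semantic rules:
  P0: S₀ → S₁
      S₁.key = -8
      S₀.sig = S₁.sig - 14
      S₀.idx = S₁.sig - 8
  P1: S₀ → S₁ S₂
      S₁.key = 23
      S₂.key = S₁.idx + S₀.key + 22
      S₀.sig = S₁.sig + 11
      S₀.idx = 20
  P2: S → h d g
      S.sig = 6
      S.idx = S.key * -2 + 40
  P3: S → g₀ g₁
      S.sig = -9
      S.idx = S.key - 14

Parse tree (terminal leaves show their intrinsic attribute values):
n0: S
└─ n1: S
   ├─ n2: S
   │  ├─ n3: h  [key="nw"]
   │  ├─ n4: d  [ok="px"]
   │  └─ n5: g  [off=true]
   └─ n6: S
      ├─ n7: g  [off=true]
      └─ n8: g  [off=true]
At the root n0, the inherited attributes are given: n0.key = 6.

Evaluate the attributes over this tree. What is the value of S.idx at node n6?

-6

1. n0.key = 6  [given at root]
2. n1.key = -8  [-8]
3. n2.key = 23  [23]
4. n3.key = "nw"  [terminal]
5. n4.ok = "px"  [terminal]
6. n5.off = true  [terminal]
7. n2.sig = 6  [6]
8. n2.idx = -6  [S.key * -2 + 40]
9. n6.key = 8  [S₁.idx + S₀.key + 22]
10. n7.off = true  [terminal]
11. n8.off = true  [terminal]
12. n6.sig = -9  [-9]
13. n6.idx = -6  [S.key - 14]
14. n1.sig = 17  [S₁.sig + 11]
15. n1.idx = 20  [20]
16. n0.sig = 3  [S₁.sig - 14]
17. n0.idx = 9  [S₁.sig - 8]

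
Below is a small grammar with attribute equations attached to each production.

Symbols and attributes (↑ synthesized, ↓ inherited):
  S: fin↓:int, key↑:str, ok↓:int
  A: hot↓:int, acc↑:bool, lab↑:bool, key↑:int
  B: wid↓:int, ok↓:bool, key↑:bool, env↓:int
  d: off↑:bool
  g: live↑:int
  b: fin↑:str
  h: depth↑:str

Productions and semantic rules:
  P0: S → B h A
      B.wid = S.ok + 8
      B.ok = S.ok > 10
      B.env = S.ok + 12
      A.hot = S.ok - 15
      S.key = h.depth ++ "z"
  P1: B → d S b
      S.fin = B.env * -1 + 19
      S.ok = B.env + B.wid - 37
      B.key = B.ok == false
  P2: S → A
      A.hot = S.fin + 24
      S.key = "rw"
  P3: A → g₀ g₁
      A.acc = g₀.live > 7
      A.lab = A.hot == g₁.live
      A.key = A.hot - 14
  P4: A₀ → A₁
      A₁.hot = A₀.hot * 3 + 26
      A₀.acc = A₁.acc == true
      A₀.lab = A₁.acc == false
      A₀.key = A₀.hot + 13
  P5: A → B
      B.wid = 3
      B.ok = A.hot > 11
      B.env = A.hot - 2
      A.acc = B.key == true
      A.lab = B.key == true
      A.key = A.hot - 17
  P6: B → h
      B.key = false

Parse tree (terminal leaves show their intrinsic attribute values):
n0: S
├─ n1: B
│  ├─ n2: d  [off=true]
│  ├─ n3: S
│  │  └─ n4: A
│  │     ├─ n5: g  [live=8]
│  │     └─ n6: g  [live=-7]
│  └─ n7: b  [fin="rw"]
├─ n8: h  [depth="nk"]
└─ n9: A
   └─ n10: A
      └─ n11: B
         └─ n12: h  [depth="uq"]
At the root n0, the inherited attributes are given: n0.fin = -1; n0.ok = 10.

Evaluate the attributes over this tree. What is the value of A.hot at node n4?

1. n0.fin = -1  [given at root]
2. n0.ok = 10  [given at root]
3. n1.wid = 18  [S.ok + 8]
4. n1.ok = false  [S.ok > 10]
5. n1.env = 22  [S.ok + 12]
6. n2.off = true  [terminal]
7. n3.fin = -3  [B.env * -1 + 19]
8. n3.ok = 3  [B.env + B.wid - 37]
9. n4.hot = 21  [S.fin + 24]
10. n5.live = 8  [terminal]
11. n6.live = -7  [terminal]
12. n4.acc = true  [g₀.live > 7]
13. n4.lab = false  [A.hot == g₁.live]
14. n4.key = 7  [A.hot - 14]
15. n3.key = "rw"  ["rw"]
16. n7.fin = "rw"  [terminal]
17. n1.key = true  [B.ok == false]
18. n8.depth = "nk"  [terminal]
19. n9.hot = -5  [S.ok - 15]
20. n10.hot = 11  [A₀.hot * 3 + 26]
21. n11.wid = 3  [3]
22. n11.ok = false  [A.hot > 11]
23. n11.env = 9  [A.hot - 2]
24. n12.depth = "uq"  [terminal]
25. n11.key = false  [false]
26. n10.acc = false  [B.key == true]
27. n10.lab = false  [B.key == true]
28. n10.key = -6  [A.hot - 17]
29. n9.acc = false  [A₁.acc == true]
30. n9.lab = true  [A₁.acc == false]
31. n9.key = 8  [A₀.hot + 13]
32. n0.key = "nkz"  [h.depth ++ "z"]

21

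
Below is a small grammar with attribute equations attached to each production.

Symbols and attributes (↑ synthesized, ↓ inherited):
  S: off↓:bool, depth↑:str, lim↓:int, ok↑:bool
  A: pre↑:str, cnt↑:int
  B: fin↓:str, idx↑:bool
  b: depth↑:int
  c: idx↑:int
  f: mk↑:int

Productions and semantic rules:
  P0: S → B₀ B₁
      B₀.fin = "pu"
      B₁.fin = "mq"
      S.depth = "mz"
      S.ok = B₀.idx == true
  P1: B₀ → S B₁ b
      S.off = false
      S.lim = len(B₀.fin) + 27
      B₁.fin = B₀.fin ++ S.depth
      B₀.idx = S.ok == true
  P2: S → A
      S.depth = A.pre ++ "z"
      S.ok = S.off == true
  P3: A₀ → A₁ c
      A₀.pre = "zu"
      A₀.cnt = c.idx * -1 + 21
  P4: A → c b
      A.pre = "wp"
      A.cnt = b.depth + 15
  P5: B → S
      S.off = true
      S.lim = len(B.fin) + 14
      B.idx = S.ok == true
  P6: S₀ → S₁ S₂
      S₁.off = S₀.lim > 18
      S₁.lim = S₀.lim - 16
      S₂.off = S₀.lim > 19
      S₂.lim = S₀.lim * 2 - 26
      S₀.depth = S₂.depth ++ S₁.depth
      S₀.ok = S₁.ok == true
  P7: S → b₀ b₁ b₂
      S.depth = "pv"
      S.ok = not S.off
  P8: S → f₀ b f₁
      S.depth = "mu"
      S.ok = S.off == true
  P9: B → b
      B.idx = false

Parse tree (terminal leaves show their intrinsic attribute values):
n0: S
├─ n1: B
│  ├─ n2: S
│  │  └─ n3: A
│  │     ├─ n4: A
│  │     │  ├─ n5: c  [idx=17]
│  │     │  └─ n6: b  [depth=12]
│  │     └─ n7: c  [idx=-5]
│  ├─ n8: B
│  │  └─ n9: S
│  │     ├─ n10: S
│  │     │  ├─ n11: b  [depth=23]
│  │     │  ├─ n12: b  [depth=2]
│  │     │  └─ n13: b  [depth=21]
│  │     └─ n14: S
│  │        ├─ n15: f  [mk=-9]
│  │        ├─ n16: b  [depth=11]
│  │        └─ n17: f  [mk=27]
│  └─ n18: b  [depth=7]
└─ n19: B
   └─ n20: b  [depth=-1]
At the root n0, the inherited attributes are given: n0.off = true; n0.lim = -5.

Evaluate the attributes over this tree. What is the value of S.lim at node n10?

1. n0.off = true  [given at root]
2. n0.lim = -5  [given at root]
3. n1.fin = "pu"  ["pu"]
4. n2.off = false  [false]
5. n2.lim = 29  [len(B₀.fin) + 27]
6. n5.idx = 17  [terminal]
7. n6.depth = 12  [terminal]
8. n4.pre = "wp"  ["wp"]
9. n4.cnt = 27  [b.depth + 15]
10. n7.idx = -5  [terminal]
11. n3.pre = "zu"  ["zu"]
12. n3.cnt = 26  [c.idx * -1 + 21]
13. n2.depth = "zuz"  [A.pre ++ "z"]
14. n2.ok = false  [S.off == true]
15. n8.fin = "puzuz"  [B₀.fin ++ S.depth]
16. n9.off = true  [true]
17. n9.lim = 19  [len(B.fin) + 14]
18. n10.off = true  [S₀.lim > 18]
19. n10.lim = 3  [S₀.lim - 16]
20. n11.depth = 23  [terminal]
21. n12.depth = 2  [terminal]
22. n13.depth = 21  [terminal]
23. n10.depth = "pv"  ["pv"]
24. n10.ok = false  [not S.off]
25. n14.off = false  [S₀.lim > 19]
26. n14.lim = 12  [S₀.lim * 2 - 26]
27. n15.mk = -9  [terminal]
28. n16.depth = 11  [terminal]
29. n17.mk = 27  [terminal]
30. n14.depth = "mu"  ["mu"]
31. n14.ok = false  [S.off == true]
32. n9.depth = "mupv"  [S₂.depth ++ S₁.depth]
33. n9.ok = false  [S₁.ok == true]
34. n8.idx = false  [S.ok == true]
35. n18.depth = 7  [terminal]
36. n1.idx = false  [S.ok == true]
37. n19.fin = "mq"  ["mq"]
38. n20.depth = -1  [terminal]
39. n19.idx = false  [false]
40. n0.depth = "mz"  ["mz"]
41. n0.ok = false  [B₀.idx == true]

3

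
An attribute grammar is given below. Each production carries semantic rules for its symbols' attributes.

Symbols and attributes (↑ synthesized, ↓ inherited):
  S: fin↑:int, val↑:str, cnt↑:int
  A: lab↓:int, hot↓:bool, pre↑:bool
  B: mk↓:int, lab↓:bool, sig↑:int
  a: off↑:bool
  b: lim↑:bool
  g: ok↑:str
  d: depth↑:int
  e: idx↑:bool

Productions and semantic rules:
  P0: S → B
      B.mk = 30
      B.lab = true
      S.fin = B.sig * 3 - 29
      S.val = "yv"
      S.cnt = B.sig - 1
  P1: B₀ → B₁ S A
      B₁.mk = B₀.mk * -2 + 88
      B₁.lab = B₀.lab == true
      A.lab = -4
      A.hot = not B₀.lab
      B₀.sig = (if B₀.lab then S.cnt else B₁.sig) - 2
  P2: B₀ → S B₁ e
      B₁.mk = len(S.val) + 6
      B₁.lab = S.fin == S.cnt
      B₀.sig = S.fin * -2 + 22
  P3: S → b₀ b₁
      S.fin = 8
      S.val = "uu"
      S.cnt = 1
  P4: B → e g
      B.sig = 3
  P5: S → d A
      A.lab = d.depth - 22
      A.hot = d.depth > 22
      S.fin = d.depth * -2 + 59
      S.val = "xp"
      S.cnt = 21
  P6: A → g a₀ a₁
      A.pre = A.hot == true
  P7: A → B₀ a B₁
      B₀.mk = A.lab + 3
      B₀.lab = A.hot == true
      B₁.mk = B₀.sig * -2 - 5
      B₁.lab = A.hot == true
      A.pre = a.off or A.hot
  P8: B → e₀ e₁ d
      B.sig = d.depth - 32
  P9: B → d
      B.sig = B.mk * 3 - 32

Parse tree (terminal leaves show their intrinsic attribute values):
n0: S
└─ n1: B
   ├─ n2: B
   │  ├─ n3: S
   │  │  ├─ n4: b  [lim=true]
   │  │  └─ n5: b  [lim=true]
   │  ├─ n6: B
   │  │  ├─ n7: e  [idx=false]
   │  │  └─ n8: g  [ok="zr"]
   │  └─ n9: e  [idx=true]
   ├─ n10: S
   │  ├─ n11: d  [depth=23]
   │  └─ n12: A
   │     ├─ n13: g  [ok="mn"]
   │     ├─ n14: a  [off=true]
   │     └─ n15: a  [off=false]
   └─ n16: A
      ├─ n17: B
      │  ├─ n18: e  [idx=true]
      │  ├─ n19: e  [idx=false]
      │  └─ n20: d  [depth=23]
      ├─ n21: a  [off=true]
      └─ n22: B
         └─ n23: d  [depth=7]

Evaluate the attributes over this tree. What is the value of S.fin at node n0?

1. n1.mk = 30  [30]
2. n1.lab = true  [true]
3. n2.mk = 28  [B₀.mk * -2 + 88]
4. n2.lab = true  [B₀.lab == true]
5. n4.lim = true  [terminal]
6. n5.lim = true  [terminal]
7. n3.fin = 8  [8]
8. n3.val = "uu"  ["uu"]
9. n3.cnt = 1  [1]
10. n6.mk = 8  [len(S.val) + 6]
11. n6.lab = false  [S.fin == S.cnt]
12. n7.idx = false  [terminal]
13. n8.ok = "zr"  [terminal]
14. n6.sig = 3  [3]
15. n9.idx = true  [terminal]
16. n2.sig = 6  [S.fin * -2 + 22]
17. n11.depth = 23  [terminal]
18. n12.lab = 1  [d.depth - 22]
19. n12.hot = true  [d.depth > 22]
20. n13.ok = "mn"  [terminal]
21. n14.off = true  [terminal]
22. n15.off = false  [terminal]
23. n12.pre = true  [A.hot == true]
24. n10.fin = 13  [d.depth * -2 + 59]
25. n10.val = "xp"  ["xp"]
26. n10.cnt = 21  [21]
27. n16.lab = -4  [-4]
28. n16.hot = false  [not B₀.lab]
29. n17.mk = -1  [A.lab + 3]
30. n17.lab = false  [A.hot == true]
31. n18.idx = true  [terminal]
32. n19.idx = false  [terminal]
33. n20.depth = 23  [terminal]
34. n17.sig = -9  [d.depth - 32]
35. n21.off = true  [terminal]
36. n22.mk = 13  [B₀.sig * -2 - 5]
37. n22.lab = false  [A.hot == true]
38. n23.depth = 7  [terminal]
39. n22.sig = 7  [B.mk * 3 - 32]
40. n16.pre = true  [a.off or A.hot]
41. n1.sig = 19  [(if B₀.lab then S.cnt else B₁.sig) - 2]
42. n0.fin = 28  [B.sig * 3 - 29]
43. n0.val = "yv"  ["yv"]
44. n0.cnt = 18  [B.sig - 1]

28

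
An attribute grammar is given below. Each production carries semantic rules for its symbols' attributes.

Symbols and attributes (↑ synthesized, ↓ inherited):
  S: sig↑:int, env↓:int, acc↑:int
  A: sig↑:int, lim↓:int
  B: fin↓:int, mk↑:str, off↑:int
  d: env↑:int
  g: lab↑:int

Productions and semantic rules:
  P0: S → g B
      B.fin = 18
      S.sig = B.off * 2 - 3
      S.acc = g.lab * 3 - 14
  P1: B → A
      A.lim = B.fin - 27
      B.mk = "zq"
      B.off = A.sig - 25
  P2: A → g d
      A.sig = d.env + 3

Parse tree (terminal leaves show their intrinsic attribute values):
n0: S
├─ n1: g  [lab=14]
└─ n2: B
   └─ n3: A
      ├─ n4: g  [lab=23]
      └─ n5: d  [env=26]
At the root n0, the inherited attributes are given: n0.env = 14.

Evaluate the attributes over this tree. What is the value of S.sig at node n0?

5

1. n0.env = 14  [given at root]
2. n1.lab = 14  [terminal]
3. n2.fin = 18  [18]
4. n3.lim = -9  [B.fin - 27]
5. n4.lab = 23  [terminal]
6. n5.env = 26  [terminal]
7. n3.sig = 29  [d.env + 3]
8. n2.mk = "zq"  ["zq"]
9. n2.off = 4  [A.sig - 25]
10. n0.sig = 5  [B.off * 2 - 3]
11. n0.acc = 28  [g.lab * 3 - 14]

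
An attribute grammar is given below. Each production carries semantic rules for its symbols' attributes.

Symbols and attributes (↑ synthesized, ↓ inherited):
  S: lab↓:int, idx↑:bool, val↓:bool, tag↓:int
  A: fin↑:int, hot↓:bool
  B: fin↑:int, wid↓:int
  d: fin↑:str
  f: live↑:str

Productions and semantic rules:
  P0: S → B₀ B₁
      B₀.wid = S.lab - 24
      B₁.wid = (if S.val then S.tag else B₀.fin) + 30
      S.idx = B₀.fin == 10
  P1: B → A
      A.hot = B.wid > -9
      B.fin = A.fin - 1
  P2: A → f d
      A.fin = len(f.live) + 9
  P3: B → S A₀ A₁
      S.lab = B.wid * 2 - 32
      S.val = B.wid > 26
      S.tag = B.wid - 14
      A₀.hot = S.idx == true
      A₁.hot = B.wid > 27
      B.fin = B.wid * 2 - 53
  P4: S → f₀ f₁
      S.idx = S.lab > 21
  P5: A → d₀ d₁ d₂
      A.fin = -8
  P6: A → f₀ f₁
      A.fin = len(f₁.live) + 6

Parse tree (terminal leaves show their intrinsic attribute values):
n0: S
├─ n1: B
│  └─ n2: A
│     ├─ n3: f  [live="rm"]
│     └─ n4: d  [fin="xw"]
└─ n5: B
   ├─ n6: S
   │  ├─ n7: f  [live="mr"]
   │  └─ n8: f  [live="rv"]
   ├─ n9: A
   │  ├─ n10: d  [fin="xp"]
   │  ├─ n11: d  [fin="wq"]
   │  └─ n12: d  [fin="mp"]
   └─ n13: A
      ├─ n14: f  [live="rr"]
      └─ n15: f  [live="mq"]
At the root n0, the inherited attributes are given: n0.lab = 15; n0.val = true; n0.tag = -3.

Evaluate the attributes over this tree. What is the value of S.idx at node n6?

1. n0.lab = 15  [given at root]
2. n0.val = true  [given at root]
3. n0.tag = -3  [given at root]
4. n1.wid = -9  [S.lab - 24]
5. n2.hot = false  [B.wid > -9]
6. n3.live = "rm"  [terminal]
7. n4.fin = "xw"  [terminal]
8. n2.fin = 11  [len(f.live) + 9]
9. n1.fin = 10  [A.fin - 1]
10. n5.wid = 27  [(if S.val then S.tag else B₀.fin) + 30]
11. n6.lab = 22  [B.wid * 2 - 32]
12. n6.val = true  [B.wid > 26]
13. n6.tag = 13  [B.wid - 14]
14. n7.live = "mr"  [terminal]
15. n8.live = "rv"  [terminal]
16. n6.idx = true  [S.lab > 21]
17. n9.hot = true  [S.idx == true]
18. n10.fin = "xp"  [terminal]
19. n11.fin = "wq"  [terminal]
20. n12.fin = "mp"  [terminal]
21. n9.fin = -8  [-8]
22. n13.hot = false  [B.wid > 27]
23. n14.live = "rr"  [terminal]
24. n15.live = "mq"  [terminal]
25. n13.fin = 8  [len(f₁.live) + 6]
26. n5.fin = 1  [B.wid * 2 - 53]
27. n0.idx = true  [B₀.fin == 10]

true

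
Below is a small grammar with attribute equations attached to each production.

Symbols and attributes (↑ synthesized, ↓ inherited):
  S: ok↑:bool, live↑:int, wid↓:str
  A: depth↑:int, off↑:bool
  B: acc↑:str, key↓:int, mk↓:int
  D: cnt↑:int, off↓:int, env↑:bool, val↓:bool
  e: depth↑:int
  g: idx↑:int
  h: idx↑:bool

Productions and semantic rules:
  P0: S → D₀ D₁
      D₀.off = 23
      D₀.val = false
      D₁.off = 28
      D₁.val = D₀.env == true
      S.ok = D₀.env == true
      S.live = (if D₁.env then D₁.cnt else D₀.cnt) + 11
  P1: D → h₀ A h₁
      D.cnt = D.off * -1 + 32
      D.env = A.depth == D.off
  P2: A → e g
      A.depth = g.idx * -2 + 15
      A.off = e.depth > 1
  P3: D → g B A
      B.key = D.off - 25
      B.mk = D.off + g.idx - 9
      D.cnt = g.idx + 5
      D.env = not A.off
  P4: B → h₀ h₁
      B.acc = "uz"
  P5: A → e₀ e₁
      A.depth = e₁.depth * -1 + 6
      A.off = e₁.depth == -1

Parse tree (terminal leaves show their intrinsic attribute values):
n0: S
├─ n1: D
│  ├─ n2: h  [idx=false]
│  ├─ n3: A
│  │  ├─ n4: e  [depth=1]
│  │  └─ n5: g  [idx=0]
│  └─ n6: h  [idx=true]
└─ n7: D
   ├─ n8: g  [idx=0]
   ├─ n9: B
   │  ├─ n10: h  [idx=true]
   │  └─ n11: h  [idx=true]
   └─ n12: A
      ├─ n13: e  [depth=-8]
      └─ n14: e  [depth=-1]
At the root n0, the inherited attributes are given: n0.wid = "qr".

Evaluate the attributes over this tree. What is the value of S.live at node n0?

20

1. n0.wid = "qr"  [given at root]
2. n1.off = 23  [23]
3. n1.val = false  [false]
4. n2.idx = false  [terminal]
5. n4.depth = 1  [terminal]
6. n5.idx = 0  [terminal]
7. n3.depth = 15  [g.idx * -2 + 15]
8. n3.off = false  [e.depth > 1]
9. n6.idx = true  [terminal]
10. n1.cnt = 9  [D.off * -1 + 32]
11. n1.env = false  [A.depth == D.off]
12. n7.off = 28  [28]
13. n7.val = false  [D₀.env == true]
14. n8.idx = 0  [terminal]
15. n9.key = 3  [D.off - 25]
16. n9.mk = 19  [D.off + g.idx - 9]
17. n10.idx = true  [terminal]
18. n11.idx = true  [terminal]
19. n9.acc = "uz"  ["uz"]
20. n13.depth = -8  [terminal]
21. n14.depth = -1  [terminal]
22. n12.depth = 7  [e₁.depth * -1 + 6]
23. n12.off = true  [e₁.depth == -1]
24. n7.cnt = 5  [g.idx + 5]
25. n7.env = false  [not A.off]
26. n0.ok = false  [D₀.env == true]
27. n0.live = 20  [(if D₁.env then D₁.cnt else D₀.cnt) + 11]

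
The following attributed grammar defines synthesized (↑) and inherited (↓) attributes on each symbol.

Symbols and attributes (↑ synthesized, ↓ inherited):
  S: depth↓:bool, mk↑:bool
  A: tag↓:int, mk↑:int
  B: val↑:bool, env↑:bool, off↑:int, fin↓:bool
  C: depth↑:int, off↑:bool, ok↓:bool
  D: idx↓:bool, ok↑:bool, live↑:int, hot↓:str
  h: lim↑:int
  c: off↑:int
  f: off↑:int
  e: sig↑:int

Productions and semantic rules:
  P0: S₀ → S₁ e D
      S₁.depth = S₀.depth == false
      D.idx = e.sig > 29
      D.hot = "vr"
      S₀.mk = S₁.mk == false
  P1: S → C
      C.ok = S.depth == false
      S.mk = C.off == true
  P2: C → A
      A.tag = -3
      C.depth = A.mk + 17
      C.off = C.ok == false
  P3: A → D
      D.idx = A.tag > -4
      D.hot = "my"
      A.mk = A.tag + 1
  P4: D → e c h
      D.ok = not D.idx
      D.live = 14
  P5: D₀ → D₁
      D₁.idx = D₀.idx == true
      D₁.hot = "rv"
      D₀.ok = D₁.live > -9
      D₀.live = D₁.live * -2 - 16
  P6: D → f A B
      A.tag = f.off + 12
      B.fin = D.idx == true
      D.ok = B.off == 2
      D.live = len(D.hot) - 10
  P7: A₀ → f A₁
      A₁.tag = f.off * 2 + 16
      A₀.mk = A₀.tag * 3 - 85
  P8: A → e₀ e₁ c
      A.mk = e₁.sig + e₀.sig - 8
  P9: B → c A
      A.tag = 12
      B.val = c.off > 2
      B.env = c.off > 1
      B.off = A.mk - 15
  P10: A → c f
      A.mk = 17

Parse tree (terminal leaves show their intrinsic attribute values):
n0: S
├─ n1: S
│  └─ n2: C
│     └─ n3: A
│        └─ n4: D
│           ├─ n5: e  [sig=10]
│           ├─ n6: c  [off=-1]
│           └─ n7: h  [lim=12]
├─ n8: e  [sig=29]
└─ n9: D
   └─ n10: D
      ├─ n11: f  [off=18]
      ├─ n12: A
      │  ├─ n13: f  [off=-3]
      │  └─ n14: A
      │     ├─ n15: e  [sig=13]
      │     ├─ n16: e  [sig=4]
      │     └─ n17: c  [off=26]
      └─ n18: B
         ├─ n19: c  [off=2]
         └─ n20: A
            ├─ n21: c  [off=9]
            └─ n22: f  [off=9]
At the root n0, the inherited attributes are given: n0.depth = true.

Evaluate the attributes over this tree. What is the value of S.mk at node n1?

false

1. n0.depth = true  [given at root]
2. n1.depth = false  [S₀.depth == false]
3. n2.ok = true  [S.depth == false]
4. n3.tag = -3  [-3]
5. n4.idx = true  [A.tag > -4]
6. n4.hot = "my"  ["my"]
7. n5.sig = 10  [terminal]
8. n6.off = -1  [terminal]
9. n7.lim = 12  [terminal]
10. n4.ok = false  [not D.idx]
11. n4.live = 14  [14]
12. n3.mk = -2  [A.tag + 1]
13. n2.depth = 15  [A.mk + 17]
14. n2.off = false  [C.ok == false]
15. n1.mk = false  [C.off == true]
16. n8.sig = 29  [terminal]
17. n9.idx = false  [e.sig > 29]
18. n9.hot = "vr"  ["vr"]
19. n10.idx = false  [D₀.idx == true]
20. n10.hot = "rv"  ["rv"]
21. n11.off = 18  [terminal]
22. n12.tag = 30  [f.off + 12]
23. n13.off = -3  [terminal]
24. n14.tag = 10  [f.off * 2 + 16]
25. n15.sig = 13  [terminal]
26. n16.sig = 4  [terminal]
27. n17.off = 26  [terminal]
28. n14.mk = 9  [e₁.sig + e₀.sig - 8]
29. n12.mk = 5  [A₀.tag * 3 - 85]
30. n18.fin = false  [D.idx == true]
31. n19.off = 2  [terminal]
32. n20.tag = 12  [12]
33. n21.off = 9  [terminal]
34. n22.off = 9  [terminal]
35. n20.mk = 17  [17]
36. n18.val = false  [c.off > 2]
37. n18.env = true  [c.off > 1]
38. n18.off = 2  [A.mk - 15]
39. n10.ok = true  [B.off == 2]
40. n10.live = -8  [len(D.hot) - 10]
41. n9.ok = true  [D₁.live > -9]
42. n9.live = 0  [D₁.live * -2 - 16]
43. n0.mk = true  [S₁.mk == false]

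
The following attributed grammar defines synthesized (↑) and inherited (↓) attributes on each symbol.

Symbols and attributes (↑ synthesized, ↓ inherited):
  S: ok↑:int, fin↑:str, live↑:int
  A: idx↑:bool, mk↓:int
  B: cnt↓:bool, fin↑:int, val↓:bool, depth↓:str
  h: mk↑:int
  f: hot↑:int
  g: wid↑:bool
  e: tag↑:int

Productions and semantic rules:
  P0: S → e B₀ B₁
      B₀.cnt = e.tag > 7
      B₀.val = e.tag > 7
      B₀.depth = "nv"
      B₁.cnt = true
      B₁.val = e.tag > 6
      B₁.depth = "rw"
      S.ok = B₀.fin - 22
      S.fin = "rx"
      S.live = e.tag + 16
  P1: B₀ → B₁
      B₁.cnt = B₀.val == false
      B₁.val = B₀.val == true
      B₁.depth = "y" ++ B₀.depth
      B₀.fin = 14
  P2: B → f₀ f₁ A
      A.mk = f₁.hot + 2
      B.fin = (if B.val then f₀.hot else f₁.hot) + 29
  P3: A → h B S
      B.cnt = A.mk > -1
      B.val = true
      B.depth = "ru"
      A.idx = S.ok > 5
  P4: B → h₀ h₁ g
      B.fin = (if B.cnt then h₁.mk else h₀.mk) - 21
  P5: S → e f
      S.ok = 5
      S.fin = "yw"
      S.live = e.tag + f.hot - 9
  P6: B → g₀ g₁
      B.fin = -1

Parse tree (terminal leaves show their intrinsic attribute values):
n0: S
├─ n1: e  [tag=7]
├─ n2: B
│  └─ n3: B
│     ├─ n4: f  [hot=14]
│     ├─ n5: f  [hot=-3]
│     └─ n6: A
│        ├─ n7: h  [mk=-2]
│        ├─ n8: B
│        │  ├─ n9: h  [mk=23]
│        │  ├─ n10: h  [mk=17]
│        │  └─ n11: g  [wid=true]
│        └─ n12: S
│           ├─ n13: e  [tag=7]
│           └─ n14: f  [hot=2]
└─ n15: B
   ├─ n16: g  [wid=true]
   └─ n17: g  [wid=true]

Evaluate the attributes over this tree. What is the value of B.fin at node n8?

1. n1.tag = 7  [terminal]
2. n2.cnt = false  [e.tag > 7]
3. n2.val = false  [e.tag > 7]
4. n2.depth = "nv"  ["nv"]
5. n3.cnt = true  [B₀.val == false]
6. n3.val = false  [B₀.val == true]
7. n3.depth = "ynv"  ["y" ++ B₀.depth]
8. n4.hot = 14  [terminal]
9. n5.hot = -3  [terminal]
10. n6.mk = -1  [f₁.hot + 2]
11. n7.mk = -2  [terminal]
12. n8.cnt = false  [A.mk > -1]
13. n8.val = true  [true]
14. n8.depth = "ru"  ["ru"]
15. n9.mk = 23  [terminal]
16. n10.mk = 17  [terminal]
17. n11.wid = true  [terminal]
18. n8.fin = 2  [(if B.cnt then h₁.mk else h₀.mk) - 21]
19. n13.tag = 7  [terminal]
20. n14.hot = 2  [terminal]
21. n12.ok = 5  [5]
22. n12.fin = "yw"  ["yw"]
23. n12.live = 0  [e.tag + f.hot - 9]
24. n6.idx = false  [S.ok > 5]
25. n3.fin = 26  [(if B.val then f₀.hot else f₁.hot) + 29]
26. n2.fin = 14  [14]
27. n15.cnt = true  [true]
28. n15.val = true  [e.tag > 6]
29. n15.depth = "rw"  ["rw"]
30. n16.wid = true  [terminal]
31. n17.wid = true  [terminal]
32. n15.fin = -1  [-1]
33. n0.ok = -8  [B₀.fin - 22]
34. n0.fin = "rx"  ["rx"]
35. n0.live = 23  [e.tag + 16]

2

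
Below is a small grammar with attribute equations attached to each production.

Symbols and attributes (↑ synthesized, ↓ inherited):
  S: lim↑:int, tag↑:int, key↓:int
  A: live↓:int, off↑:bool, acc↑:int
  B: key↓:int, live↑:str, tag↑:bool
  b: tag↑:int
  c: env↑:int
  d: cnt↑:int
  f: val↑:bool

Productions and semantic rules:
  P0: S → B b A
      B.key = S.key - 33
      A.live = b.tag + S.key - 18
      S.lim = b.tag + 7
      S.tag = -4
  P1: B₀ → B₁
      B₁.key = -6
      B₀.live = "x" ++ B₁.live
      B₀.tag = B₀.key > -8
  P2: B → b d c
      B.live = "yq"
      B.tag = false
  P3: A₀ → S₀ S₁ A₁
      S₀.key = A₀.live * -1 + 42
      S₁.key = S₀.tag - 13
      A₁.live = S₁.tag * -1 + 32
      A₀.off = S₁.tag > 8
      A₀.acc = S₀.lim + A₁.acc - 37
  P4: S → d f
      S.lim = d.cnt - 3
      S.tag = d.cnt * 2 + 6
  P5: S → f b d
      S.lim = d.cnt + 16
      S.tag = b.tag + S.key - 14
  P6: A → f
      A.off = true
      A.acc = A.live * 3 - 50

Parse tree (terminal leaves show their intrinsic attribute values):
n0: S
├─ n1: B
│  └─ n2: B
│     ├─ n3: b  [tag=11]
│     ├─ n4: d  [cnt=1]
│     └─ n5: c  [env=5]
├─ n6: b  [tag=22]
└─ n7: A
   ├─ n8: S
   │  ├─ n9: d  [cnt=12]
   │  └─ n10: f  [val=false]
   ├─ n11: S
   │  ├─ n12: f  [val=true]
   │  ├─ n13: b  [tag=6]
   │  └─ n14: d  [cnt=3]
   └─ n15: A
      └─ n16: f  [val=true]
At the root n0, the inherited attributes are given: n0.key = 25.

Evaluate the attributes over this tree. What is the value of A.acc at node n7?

-9

1. n0.key = 25  [given at root]
2. n1.key = -8  [S.key - 33]
3. n2.key = -6  [-6]
4. n3.tag = 11  [terminal]
5. n4.cnt = 1  [terminal]
6. n5.env = 5  [terminal]
7. n2.live = "yq"  ["yq"]
8. n2.tag = false  [false]
9. n1.live = "xyq"  ["x" ++ B₁.live]
10. n1.tag = false  [B₀.key > -8]
11. n6.tag = 22  [terminal]
12. n7.live = 29  [b.tag + S.key - 18]
13. n8.key = 13  [A₀.live * -1 + 42]
14. n9.cnt = 12  [terminal]
15. n10.val = false  [terminal]
16. n8.lim = 9  [d.cnt - 3]
17. n8.tag = 30  [d.cnt * 2 + 6]
18. n11.key = 17  [S₀.tag - 13]
19. n12.val = true  [terminal]
20. n13.tag = 6  [terminal]
21. n14.cnt = 3  [terminal]
22. n11.lim = 19  [d.cnt + 16]
23. n11.tag = 9  [b.tag + S.key - 14]
24. n15.live = 23  [S₁.tag * -1 + 32]
25. n16.val = true  [terminal]
26. n15.off = true  [true]
27. n15.acc = 19  [A.live * 3 - 50]
28. n7.off = true  [S₁.tag > 8]
29. n7.acc = -9  [S₀.lim + A₁.acc - 37]
30. n0.lim = 29  [b.tag + 7]
31. n0.tag = -4  [-4]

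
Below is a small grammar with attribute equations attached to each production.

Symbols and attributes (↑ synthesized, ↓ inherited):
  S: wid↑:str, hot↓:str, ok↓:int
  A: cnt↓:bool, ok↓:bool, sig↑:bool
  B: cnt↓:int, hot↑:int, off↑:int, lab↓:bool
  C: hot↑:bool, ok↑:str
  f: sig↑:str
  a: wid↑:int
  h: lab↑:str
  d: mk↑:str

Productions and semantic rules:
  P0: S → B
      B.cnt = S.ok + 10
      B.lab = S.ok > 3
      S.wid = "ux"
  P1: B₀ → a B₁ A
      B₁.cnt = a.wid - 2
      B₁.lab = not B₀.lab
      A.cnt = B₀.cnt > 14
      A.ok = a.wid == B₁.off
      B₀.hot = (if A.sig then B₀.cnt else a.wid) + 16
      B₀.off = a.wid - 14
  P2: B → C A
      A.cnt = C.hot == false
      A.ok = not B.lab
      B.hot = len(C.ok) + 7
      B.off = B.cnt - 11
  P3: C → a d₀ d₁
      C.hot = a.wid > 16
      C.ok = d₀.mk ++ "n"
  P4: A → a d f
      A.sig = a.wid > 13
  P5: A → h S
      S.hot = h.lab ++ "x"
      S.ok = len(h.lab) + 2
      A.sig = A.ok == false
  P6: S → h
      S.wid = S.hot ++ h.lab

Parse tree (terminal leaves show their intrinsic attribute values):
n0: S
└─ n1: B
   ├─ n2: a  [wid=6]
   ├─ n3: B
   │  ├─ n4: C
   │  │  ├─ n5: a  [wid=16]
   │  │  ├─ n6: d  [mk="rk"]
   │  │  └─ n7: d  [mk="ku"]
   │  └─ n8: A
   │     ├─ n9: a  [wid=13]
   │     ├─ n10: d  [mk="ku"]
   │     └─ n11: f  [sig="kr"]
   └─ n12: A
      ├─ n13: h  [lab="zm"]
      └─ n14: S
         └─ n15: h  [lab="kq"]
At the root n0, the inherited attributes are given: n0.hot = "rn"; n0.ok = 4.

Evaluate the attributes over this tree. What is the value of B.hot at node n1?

30

1. n0.hot = "rn"  [given at root]
2. n0.ok = 4  [given at root]
3. n1.cnt = 14  [S.ok + 10]
4. n1.lab = true  [S.ok > 3]
5. n2.wid = 6  [terminal]
6. n3.cnt = 4  [a.wid - 2]
7. n3.lab = false  [not B₀.lab]
8. n5.wid = 16  [terminal]
9. n6.mk = "rk"  [terminal]
10. n7.mk = "ku"  [terminal]
11. n4.hot = false  [a.wid > 16]
12. n4.ok = "rkn"  [d₀.mk ++ "n"]
13. n8.cnt = true  [C.hot == false]
14. n8.ok = true  [not B.lab]
15. n9.wid = 13  [terminal]
16. n10.mk = "ku"  [terminal]
17. n11.sig = "kr"  [terminal]
18. n8.sig = false  [a.wid > 13]
19. n3.hot = 10  [len(C.ok) + 7]
20. n3.off = -7  [B.cnt - 11]
21. n12.cnt = false  [B₀.cnt > 14]
22. n12.ok = false  [a.wid == B₁.off]
23. n13.lab = "zm"  [terminal]
24. n14.hot = "zmx"  [h.lab ++ "x"]
25. n14.ok = 4  [len(h.lab) + 2]
26. n15.lab = "kq"  [terminal]
27. n14.wid = "zmxkq"  [S.hot ++ h.lab]
28. n12.sig = true  [A.ok == false]
29. n1.hot = 30  [(if A.sig then B₀.cnt else a.wid) + 16]
30. n1.off = -8  [a.wid - 14]
31. n0.wid = "ux"  ["ux"]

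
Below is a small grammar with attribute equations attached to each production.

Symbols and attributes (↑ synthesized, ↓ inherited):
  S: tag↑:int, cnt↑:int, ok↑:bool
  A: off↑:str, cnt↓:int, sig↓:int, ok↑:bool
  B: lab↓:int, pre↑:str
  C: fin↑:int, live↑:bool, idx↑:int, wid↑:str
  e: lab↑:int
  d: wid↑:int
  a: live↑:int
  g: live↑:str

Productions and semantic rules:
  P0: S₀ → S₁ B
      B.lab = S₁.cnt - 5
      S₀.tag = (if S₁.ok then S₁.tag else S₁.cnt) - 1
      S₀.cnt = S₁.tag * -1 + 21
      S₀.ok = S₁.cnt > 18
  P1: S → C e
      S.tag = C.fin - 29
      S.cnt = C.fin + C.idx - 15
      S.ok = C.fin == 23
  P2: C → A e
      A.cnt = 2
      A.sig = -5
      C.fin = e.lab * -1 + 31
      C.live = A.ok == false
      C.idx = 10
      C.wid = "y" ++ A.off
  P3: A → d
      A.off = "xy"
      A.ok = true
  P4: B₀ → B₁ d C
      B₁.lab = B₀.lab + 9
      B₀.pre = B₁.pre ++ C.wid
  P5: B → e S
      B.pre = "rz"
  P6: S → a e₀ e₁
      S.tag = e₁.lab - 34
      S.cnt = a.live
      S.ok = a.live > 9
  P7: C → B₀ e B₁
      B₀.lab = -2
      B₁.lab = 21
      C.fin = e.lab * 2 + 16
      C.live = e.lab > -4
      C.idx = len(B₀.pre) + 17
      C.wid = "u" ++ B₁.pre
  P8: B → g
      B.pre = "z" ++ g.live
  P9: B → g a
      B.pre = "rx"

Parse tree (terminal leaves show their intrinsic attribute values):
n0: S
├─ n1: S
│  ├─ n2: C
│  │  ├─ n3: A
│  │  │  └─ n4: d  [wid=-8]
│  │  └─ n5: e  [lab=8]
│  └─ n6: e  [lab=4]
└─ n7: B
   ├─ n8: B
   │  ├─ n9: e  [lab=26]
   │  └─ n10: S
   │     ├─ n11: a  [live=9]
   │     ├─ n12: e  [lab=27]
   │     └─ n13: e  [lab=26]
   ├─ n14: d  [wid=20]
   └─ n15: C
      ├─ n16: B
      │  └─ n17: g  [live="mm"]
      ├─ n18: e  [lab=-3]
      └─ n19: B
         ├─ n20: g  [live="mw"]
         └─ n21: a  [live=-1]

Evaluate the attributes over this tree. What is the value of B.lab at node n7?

13

1. n3.cnt = 2  [2]
2. n3.sig = -5  [-5]
3. n4.wid = -8  [terminal]
4. n3.off = "xy"  ["xy"]
5. n3.ok = true  [true]
6. n5.lab = 8  [terminal]
7. n2.fin = 23  [e.lab * -1 + 31]
8. n2.live = false  [A.ok == false]
9. n2.idx = 10  [10]
10. n2.wid = "yxy"  ["y" ++ A.off]
11. n6.lab = 4  [terminal]
12. n1.tag = -6  [C.fin - 29]
13. n1.cnt = 18  [C.fin + C.idx - 15]
14. n1.ok = true  [C.fin == 23]
15. n7.lab = 13  [S₁.cnt - 5]
16. n8.lab = 22  [B₀.lab + 9]
17. n9.lab = 26  [terminal]
18. n11.live = 9  [terminal]
19. n12.lab = 27  [terminal]
20. n13.lab = 26  [terminal]
21. n10.tag = -8  [e₁.lab - 34]
22. n10.cnt = 9  [a.live]
23. n10.ok = false  [a.live > 9]
24. n8.pre = "rz"  ["rz"]
25. n14.wid = 20  [terminal]
26. n16.lab = -2  [-2]
27. n17.live = "mm"  [terminal]
28. n16.pre = "zmm"  ["z" ++ g.live]
29. n18.lab = -3  [terminal]
30. n19.lab = 21  [21]
31. n20.live = "mw"  [terminal]
32. n21.live = -1  [terminal]
33. n19.pre = "rx"  ["rx"]
34. n15.fin = 10  [e.lab * 2 + 16]
35. n15.live = true  [e.lab > -4]
36. n15.idx = 20  [len(B₀.pre) + 17]
37. n15.wid = "urx"  ["u" ++ B₁.pre]
38. n7.pre = "rzurx"  [B₁.pre ++ C.wid]
39. n0.tag = -7  [(if S₁.ok then S₁.tag else S₁.cnt) - 1]
40. n0.cnt = 27  [S₁.tag * -1 + 21]
41. n0.ok = false  [S₁.cnt > 18]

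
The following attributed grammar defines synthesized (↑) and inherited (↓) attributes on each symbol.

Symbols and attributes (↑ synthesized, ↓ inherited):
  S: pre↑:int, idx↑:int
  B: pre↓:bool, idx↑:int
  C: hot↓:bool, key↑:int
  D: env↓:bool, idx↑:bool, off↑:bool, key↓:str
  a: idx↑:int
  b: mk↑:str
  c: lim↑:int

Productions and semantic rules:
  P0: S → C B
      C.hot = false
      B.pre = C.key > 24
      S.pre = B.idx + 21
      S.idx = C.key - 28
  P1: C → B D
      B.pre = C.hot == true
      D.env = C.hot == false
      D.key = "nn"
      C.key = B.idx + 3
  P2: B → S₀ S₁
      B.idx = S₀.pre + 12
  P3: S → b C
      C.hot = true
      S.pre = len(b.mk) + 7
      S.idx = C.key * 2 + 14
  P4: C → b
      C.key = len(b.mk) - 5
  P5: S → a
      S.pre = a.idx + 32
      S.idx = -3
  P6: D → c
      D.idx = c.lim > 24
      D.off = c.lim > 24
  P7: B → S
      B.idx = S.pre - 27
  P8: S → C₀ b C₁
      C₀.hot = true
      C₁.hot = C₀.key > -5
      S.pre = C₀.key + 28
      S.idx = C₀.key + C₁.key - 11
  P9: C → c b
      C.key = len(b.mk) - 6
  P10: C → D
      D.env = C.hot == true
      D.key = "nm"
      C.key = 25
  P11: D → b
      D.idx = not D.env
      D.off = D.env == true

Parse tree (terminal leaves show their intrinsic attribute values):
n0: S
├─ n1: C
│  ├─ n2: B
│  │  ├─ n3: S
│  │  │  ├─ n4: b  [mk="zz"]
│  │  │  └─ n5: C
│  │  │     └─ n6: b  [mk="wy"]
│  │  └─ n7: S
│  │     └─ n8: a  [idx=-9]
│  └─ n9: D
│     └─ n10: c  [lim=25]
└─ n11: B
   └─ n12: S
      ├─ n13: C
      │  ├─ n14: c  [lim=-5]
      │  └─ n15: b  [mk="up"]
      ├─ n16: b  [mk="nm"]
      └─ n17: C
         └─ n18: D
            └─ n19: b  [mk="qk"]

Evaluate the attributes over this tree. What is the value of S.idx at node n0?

1. n1.hot = false  [false]
2. n2.pre = false  [C.hot == true]
3. n4.mk = "zz"  [terminal]
4. n5.hot = true  [true]
5. n6.mk = "wy"  [terminal]
6. n5.key = -3  [len(b.mk) - 5]
7. n3.pre = 9  [len(b.mk) + 7]
8. n3.idx = 8  [C.key * 2 + 14]
9. n8.idx = -9  [terminal]
10. n7.pre = 23  [a.idx + 32]
11. n7.idx = -3  [-3]
12. n2.idx = 21  [S₀.pre + 12]
13. n9.env = true  [C.hot == false]
14. n9.key = "nn"  ["nn"]
15. n10.lim = 25  [terminal]
16. n9.idx = true  [c.lim > 24]
17. n9.off = true  [c.lim > 24]
18. n1.key = 24  [B.idx + 3]
19. n11.pre = false  [C.key > 24]
20. n13.hot = true  [true]
21. n14.lim = -5  [terminal]
22. n15.mk = "up"  [terminal]
23. n13.key = -4  [len(b.mk) - 6]
24. n16.mk = "nm"  [terminal]
25. n17.hot = true  [C₀.key > -5]
26. n18.env = true  [C.hot == true]
27. n18.key = "nm"  ["nm"]
28. n19.mk = "qk"  [terminal]
29. n18.idx = false  [not D.env]
30. n18.off = true  [D.env == true]
31. n17.key = 25  [25]
32. n12.pre = 24  [C₀.key + 28]
33. n12.idx = 10  [C₀.key + C₁.key - 11]
34. n11.idx = -3  [S.pre - 27]
35. n0.pre = 18  [B.idx + 21]
36. n0.idx = -4  [C.key - 28]

-4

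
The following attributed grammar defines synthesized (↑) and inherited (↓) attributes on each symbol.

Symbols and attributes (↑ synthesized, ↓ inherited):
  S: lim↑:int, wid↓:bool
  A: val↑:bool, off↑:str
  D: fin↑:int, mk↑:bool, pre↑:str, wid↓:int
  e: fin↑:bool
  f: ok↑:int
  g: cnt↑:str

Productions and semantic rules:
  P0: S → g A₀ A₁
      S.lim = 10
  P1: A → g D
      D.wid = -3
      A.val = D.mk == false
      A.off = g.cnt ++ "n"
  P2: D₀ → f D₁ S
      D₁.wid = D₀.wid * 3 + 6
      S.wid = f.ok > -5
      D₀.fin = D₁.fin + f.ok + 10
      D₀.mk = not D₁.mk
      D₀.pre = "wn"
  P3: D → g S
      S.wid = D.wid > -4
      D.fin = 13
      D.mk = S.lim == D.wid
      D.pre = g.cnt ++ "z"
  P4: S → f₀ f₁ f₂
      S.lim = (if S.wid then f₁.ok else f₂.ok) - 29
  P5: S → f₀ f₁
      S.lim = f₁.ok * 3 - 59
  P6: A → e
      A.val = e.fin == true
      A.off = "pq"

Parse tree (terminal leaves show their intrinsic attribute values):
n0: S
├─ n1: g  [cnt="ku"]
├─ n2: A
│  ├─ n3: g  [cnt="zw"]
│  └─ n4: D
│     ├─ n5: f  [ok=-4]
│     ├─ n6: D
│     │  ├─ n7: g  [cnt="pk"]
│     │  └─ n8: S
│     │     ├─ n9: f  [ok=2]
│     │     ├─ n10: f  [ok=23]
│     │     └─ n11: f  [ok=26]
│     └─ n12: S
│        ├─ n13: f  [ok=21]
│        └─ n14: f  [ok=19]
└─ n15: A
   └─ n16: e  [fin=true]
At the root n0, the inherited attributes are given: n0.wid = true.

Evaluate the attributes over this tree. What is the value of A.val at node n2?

false

1. n0.wid = true  [given at root]
2. n1.cnt = "ku"  [terminal]
3. n3.cnt = "zw"  [terminal]
4. n4.wid = -3  [-3]
5. n5.ok = -4  [terminal]
6. n6.wid = -3  [D₀.wid * 3 + 6]
7. n7.cnt = "pk"  [terminal]
8. n8.wid = true  [D.wid > -4]
9. n9.ok = 2  [terminal]
10. n10.ok = 23  [terminal]
11. n11.ok = 26  [terminal]
12. n8.lim = -6  [(if S.wid then f₁.ok else f₂.ok) - 29]
13. n6.fin = 13  [13]
14. n6.mk = false  [S.lim == D.wid]
15. n6.pre = "pkz"  [g.cnt ++ "z"]
16. n12.wid = true  [f.ok > -5]
17. n13.ok = 21  [terminal]
18. n14.ok = 19  [terminal]
19. n12.lim = -2  [f₁.ok * 3 - 59]
20. n4.fin = 19  [D₁.fin + f.ok + 10]
21. n4.mk = true  [not D₁.mk]
22. n4.pre = "wn"  ["wn"]
23. n2.val = false  [D.mk == false]
24. n2.off = "zwn"  [g.cnt ++ "n"]
25. n16.fin = true  [terminal]
26. n15.val = true  [e.fin == true]
27. n15.off = "pq"  ["pq"]
28. n0.lim = 10  [10]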